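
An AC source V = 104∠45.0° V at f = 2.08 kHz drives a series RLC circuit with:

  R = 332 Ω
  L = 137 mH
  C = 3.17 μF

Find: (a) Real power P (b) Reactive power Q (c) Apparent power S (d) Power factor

Step 1 — Angular frequency: ω = 2π·f = 2π·2080 = 1.307e+04 rad/s.
Step 2 — Component impedances:
  R: Z = R = 332 Ω
  L: Z = jωL = j·1.307e+04·0.137 = 0 + j1790 Ω
  C: Z = 1/(jωC) = -j/(ω·C) = 0 - j24.14 Ω
Step 3 — Series combination: Z_total = R + L + C = 332 + j1766 Ω = 1797∠79.4° Ω.
Step 4 — Source phasor: V = 104∠45.0° V = 73.54 + j73.54 V.
Step 5 — Current: I = V / Z = 0.04777 - j0.03265 A = 0.05787∠-34.4° A.
Step 6 — Complex power: S = V·I* = 1.112 + j5.915 VA.
Step 7 — Real power: P = Re(S) = 1.112 W.
Step 8 — Reactive power: Q = Im(S) = 5.915 VAR.
Step 9 — Apparent power: |S| = 6.018 VA.
Step 10 — Power factor: PF = P/|S| = 0.1847 (lagging).

(a) P = 1.112 W  (b) Q = 5.915 VAR  (c) S = 6.018 VA  (d) PF = 0.1847 (lagging)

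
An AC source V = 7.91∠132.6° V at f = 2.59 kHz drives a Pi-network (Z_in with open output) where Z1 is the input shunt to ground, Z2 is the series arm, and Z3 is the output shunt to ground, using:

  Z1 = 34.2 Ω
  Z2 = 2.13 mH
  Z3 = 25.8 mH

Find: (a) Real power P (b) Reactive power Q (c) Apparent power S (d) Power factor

Step 1 — Angular frequency: ω = 2π·f = 2π·2590 = 1.627e+04 rad/s.
Step 2 — Component impedances:
  Z1: Z = R = 34.2 Ω
  Z2: Z = jωL = j·1.627e+04·0.00213 = 0 + j34.66 Ω
  Z3: Z = jωL = j·1.627e+04·0.0258 = 0 + j419.9 Ω
Step 3 — With open output, the series arm Z2 and the output shunt Z3 appear in series to ground: Z2 + Z3 = 0 + j454.5 Ω.
Step 4 — Parallel with input shunt Z1: Z_in = Z1 || (Z2 + Z3) = 34.01 + j2.559 Ω = 34.1∠4.3° Ω.
Step 5 — Source phasor: V = 7.91∠132.6° V = -5.354 + j5.823 V.
Step 6 — Current: I = V / Z = -0.1437 + j0.182 A = 0.2319∠128.3° A.
Step 7 — Complex power: S = V·I* = 1.829 + j0.1377 VA.
Step 8 — Real power: P = Re(S) = 1.829 W.
Step 9 — Reactive power: Q = Im(S) = 0.1377 VAR.
Step 10 — Apparent power: |S| = 1.835 VA.
Step 11 — Power factor: PF = P/|S| = 0.9972 (lagging).

(a) P = 1.829 W  (b) Q = 0.1377 VAR  (c) S = 1.835 VA  (d) PF = 0.9972 (lagging)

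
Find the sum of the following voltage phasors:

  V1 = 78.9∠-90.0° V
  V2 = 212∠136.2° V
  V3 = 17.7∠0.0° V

Step 1 — Convert each phasor to rectangular form:
  V1 = 78.9·(cos(-90.0°) + j·sin(-90.0°)) = 0 - j78.9 V
  V2 = 212·(cos(136.2°) + j·sin(136.2°)) = -153 + j146.7 V
  V3 = 17.7·(cos(0.0°) + j·sin(0.0°)) = 17.7 V
Step 2 — Sum components: V_total = -135.3 + j67.83 V.
Step 3 — Convert to polar: |V_total| = 151.4 V, ∠V_total = 153.4°.

V_total = 151.4∠153.4° V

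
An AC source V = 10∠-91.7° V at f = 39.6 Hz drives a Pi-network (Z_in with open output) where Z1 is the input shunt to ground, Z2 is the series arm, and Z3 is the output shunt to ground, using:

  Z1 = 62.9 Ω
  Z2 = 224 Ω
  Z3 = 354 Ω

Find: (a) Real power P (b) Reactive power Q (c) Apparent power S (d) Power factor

Step 1 — Angular frequency: ω = 2π·f = 2π·39.6 = 248.8 rad/s.
Step 2 — Component impedances:
  Z1: Z = R = 62.9 Ω
  Z2: Z = R = 224 Ω
  Z3: Z = R = 354 Ω
Step 3 — With open output, the series arm Z2 and the output shunt Z3 appear in series to ground: Z2 + Z3 = 578 Ω.
Step 4 — Parallel with input shunt Z1: Z_in = Z1 || (Z2 + Z3) = 56.73 Ω = 56.73∠0.0° Ω.
Step 5 — Source phasor: V = 10∠-91.7° V = -0.2967 - j9.996 V.
Step 6 — Current: I = V / Z = -0.00523 - j0.1762 A = 0.1763∠-91.7° A.
Step 7 — Complex power: S = V·I* = 1.763 VA.
Step 8 — Real power: P = Re(S) = 1.763 W.
Step 9 — Reactive power: Q = Im(S) = 0 VAR.
Step 10 — Apparent power: |S| = 1.763 VA.
Step 11 — Power factor: PF = P/|S| = 1 (unity).

(a) P = 1.763 W  (b) Q = 0 VAR  (c) S = 1.763 VA  (d) PF = 1 (unity)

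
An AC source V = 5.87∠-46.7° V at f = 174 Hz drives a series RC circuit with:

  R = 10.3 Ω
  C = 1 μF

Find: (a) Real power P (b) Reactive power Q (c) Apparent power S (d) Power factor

Step 1 — Angular frequency: ω = 2π·f = 2π·174 = 1093 rad/s.
Step 2 — Component impedances:
  R: Z = R = 10.3 Ω
  C: Z = 1/(jωC) = -j/(ω·C) = 0 - j914.7 Ω
Step 3 — Series combination: Z_total = R + C = 10.3 - j914.7 Ω = 914.7∠-89.4° Ω.
Step 4 — Source phasor: V = 5.87∠-46.7° V = 4.026 - j4.272 V.
Step 5 — Current: I = V / Z = 0.004719 + j0.004348 A = 0.006417∠42.7° A.
Step 6 — Complex power: S = V·I* = 0.0004241 - j0.03767 VA.
Step 7 — Real power: P = Re(S) = 0.0004241 W.
Step 8 — Reactive power: Q = Im(S) = -0.03767 VAR.
Step 9 — Apparent power: |S| = 0.03767 VA.
Step 10 — Power factor: PF = P/|S| = 0.01126 (leading).

(a) P = 0.0004241 W  (b) Q = -0.03767 VAR  (c) S = 0.03767 VA  (d) PF = 0.01126 (leading)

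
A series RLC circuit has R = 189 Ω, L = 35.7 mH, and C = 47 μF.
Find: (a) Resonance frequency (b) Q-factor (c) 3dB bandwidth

Step 1 — Resonance condition Im(Z)=0 gives ω₀ = 1/√(LC).
Step 2 — ω₀ = 1/√(0.0357·4.7e-05) = 772 rad/s.
Step 3 — f₀ = ω₀/(2π) = 122.9 Hz.
Step 4 — Series Q: Q = ω₀L/R = 772·0.0357/189 = 0.1458.
Step 5 — 3dB bandwidth: Δω = ω₀/Q = 5294 rad/s; BW = Δω/(2π) = 842.6 Hz.

(a) f₀ = 122.9 Hz  (b) Q = 0.1458  (c) BW = 842.6 Hz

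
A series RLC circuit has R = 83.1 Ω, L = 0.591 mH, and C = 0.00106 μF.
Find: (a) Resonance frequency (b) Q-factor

Step 1 — Resonance condition Im(Z)=0 gives ω₀ = 1/√(LC).
Step 2 — ω₀ = 1/√(0.000591·1.06e-09) = 1.263e+06 rad/s.
Step 3 — f₀ = ω₀/(2π) = 2.011e+05 Hz.
Step 4 — Series Q: Q = ω₀L/R = 1.263e+06·0.000591/83.1 = 8.985.

(a) f₀ = 2.011e+05 Hz  (b) Q = 8.985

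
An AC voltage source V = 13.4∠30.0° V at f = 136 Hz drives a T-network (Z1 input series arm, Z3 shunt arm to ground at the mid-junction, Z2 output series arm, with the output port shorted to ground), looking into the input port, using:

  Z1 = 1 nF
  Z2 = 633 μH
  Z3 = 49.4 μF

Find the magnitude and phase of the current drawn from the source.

Step 1 — Angular frequency: ω = 2π·f = 2π·136 = 854.5 rad/s.
Step 2 — Component impedances:
  Z1: Z = 1/(jωC) = -j/(ω·C) = 0 - j1.17e+06 Ω
  Z2: Z = jωL = j·854.5·0.000633 = 0 + j0.5409 Ω
  Z3: Z = 1/(jωC) = -j/(ω·C) = 0 - j23.69 Ω
Step 3 — With the output port shorted to ground, the output series arm Z2 runs from the junction to ground; the shunt arm Z3 also runs from the junction to ground. They appear in parallel: Z3 || Z2 = 0 + j0.5535 Ω.
Step 4 — Series with input arm Z1: Z_in = Z1 + (Z3 || Z2) = 0 - j1.17e+06 Ω = 1.17e+06∠-90.0° Ω.
Step 5 — Source phasor: V = 13.4∠30.0° V = 11.6 + j6.7 V.
Step 6 — Ohm's law: I = V / Z_total = (11.6 + j6.7) / (0 - j1.17e+06) = -5.725e-06 + j9.916e-06 A.
Step 7 — Convert to polar: |I| = 1.145e-05 A, ∠I = 120.0°.

I = 1.145e-05∠120.0° A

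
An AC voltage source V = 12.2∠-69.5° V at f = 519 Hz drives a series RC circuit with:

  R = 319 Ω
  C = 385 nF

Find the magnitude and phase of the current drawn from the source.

Step 1 — Angular frequency: ω = 2π·f = 2π·519 = 3261 rad/s.
Step 2 — Component impedances:
  R: Z = R = 319 Ω
  C: Z = 1/(jωC) = -j/(ω·C) = 0 - j796.5 Ω
Step 3 — Series combination: Z_total = R + C = 319 - j796.5 Ω = 858∠-68.2° Ω.
Step 4 — Source phasor: V = 12.2∠-69.5° V = 4.273 - j11.43 V.
Step 5 — Ohm's law: I = V / Z_total = (4.273 - j11.43) / (319 - j796.5) = 0.01422 - j0.000329 A.
Step 6 — Convert to polar: |I| = 0.01422 A, ∠I = -1.3°.

I = 0.01422∠-1.3° A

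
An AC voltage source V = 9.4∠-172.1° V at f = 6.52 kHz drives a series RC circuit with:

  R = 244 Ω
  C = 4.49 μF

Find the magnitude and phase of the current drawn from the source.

Step 1 — Angular frequency: ω = 2π·f = 2π·6520 = 4.097e+04 rad/s.
Step 2 — Component impedances:
  R: Z = R = 244 Ω
  C: Z = 1/(jωC) = -j/(ω·C) = 0 - j5.437 Ω
Step 3 — Series combination: Z_total = R + C = 244 - j5.437 Ω = 244.1∠-1.3° Ω.
Step 4 — Source phasor: V = 9.4∠-172.1° V = -9.311 - j1.292 V.
Step 5 — Ohm's law: I = V / Z_total = (-9.311 - j1.292) / (244 - j5.437) = -0.03802 - j0.006142 A.
Step 6 — Convert to polar: |I| = 0.03852 A, ∠I = -170.8°.

I = 0.03852∠-170.8° A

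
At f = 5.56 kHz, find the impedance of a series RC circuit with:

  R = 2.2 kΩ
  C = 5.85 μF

Step 1 — Angular frequency: ω = 2π·f = 2π·5560 = 3.493e+04 rad/s.
Step 2 — Component impedances:
  R: Z = R = 2200 Ω
  C: Z = 1/(jωC) = -j/(ω·C) = 0 - j4.893 Ω
Step 3 — Series combination: Z_total = R + C = 2200 - j4.893 Ω = 2200∠-0.1° Ω.

Z = 2200 - j4.893 Ω = 2200∠-0.1° Ω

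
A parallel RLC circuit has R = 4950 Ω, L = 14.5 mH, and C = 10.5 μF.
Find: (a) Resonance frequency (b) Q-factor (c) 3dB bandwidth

Step 1 — Resonance: ω₀ = 1/√(LC) = 1/√(0.0145·1.05e-05) = 2563 rad/s.
Step 2 — f₀ = ω₀/(2π) = 407.9 Hz.
Step 3 — Parallel Q: Q = R/(ω₀L) = 4950/(2563·0.0145) = 133.2.
Step 4 — Bandwidth: Δω = ω₀/Q = 19.24 rad/s; BW = Δω/(2π) = 3.062 Hz.

(a) f₀ = 407.9 Hz  (b) Q = 133.2  (c) BW = 3.062 Hz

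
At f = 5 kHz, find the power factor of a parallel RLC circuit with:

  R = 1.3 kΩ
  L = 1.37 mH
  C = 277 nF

Step 1 — Angular frequency: ω = 2π·f = 2π·5000 = 3.142e+04 rad/s.
Step 2 — Component impedances:
  R: Z = R = 1300 Ω
  L: Z = jωL = j·3.142e+04·0.00137 = 0 + j43.04 Ω
  C: Z = 1/(jωC) = -j/(ω·C) = 0 - j114.9 Ω
Step 3 — Parallel combination: 1/Z_total = 1/R + 1/L + 1/C; Z_total = 3.632 + j68.62 Ω = 68.72∠87.0° Ω.
Step 4 — Power factor: PF = cos(φ) = Re(Z)/|Z| = 3.6323/68.717 = 0.05286.
Step 5 — Type: Im(Z) = 68.62 ⇒ lagging (phase φ = 87.0°).

PF = 0.05286 (lagging, φ = 87.0°)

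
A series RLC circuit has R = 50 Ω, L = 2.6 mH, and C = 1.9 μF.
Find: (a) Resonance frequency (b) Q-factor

Step 1 — Resonance condition Im(Z)=0 gives ω₀ = 1/√(LC).
Step 2 — ω₀ = 1/√(0.0026·1.9e-06) = 1.423e+04 rad/s.
Step 3 — f₀ = ω₀/(2π) = 2264 Hz.
Step 4 — Series Q: Q = ω₀L/R = 1.423e+04·0.0026/50 = 0.7398.

(a) f₀ = 2264 Hz  (b) Q = 0.7398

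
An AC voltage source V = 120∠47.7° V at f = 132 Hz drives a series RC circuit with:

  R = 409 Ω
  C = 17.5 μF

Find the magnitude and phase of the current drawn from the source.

Step 1 — Angular frequency: ω = 2π·f = 2π·132 = 829.4 rad/s.
Step 2 — Component impedances:
  R: Z = R = 409 Ω
  C: Z = 1/(jωC) = -j/(ω·C) = 0 - j68.9 Ω
Step 3 — Series combination: Z_total = R + C = 409 - j68.9 Ω = 414.8∠-9.6° Ω.
Step 4 — Source phasor: V = 120∠47.7° V = 80.76 + j88.76 V.
Step 5 — Ohm's law: I = V / Z_total = (80.76 + j88.76) / (409 - j68.9) = 0.1565 + j0.2434 A.
Step 6 — Convert to polar: |I| = 0.2893 A, ∠I = 57.3°.

I = 0.2893∠57.3° A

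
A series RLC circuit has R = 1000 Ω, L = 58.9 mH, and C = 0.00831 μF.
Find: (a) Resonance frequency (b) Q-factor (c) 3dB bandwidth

Step 1 — Resonance condition Im(Z)=0 gives ω₀ = 1/√(LC).
Step 2 — ω₀ = 1/√(0.0589·8.31e-09) = 4.52e+04 rad/s.
Step 3 — f₀ = ω₀/(2π) = 7194 Hz.
Step 4 — Series Q: Q = ω₀L/R = 4.52e+04·0.0589/1000 = 2.662.
Step 5 — 3dB bandwidth: Δω = ω₀/Q = 1.698e+04 rad/s; BW = Δω/(2π) = 2702 Hz.

(a) f₀ = 7194 Hz  (b) Q = 2.662  (c) BW = 2702 Hz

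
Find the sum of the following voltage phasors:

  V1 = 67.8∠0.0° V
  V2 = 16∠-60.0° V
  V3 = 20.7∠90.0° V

Step 1 — Convert each phasor to rectangular form:
  V1 = 67.8·(cos(0.0°) + j·sin(0.0°)) = 67.8 V
  V2 = 16·(cos(-60.0°) + j·sin(-60.0°)) = 8 - j13.86 V
  V3 = 20.7·(cos(90.0°) + j·sin(90.0°)) = 0 + j20.7 V
Step 2 — Sum components: V_total = 75.8 + j6.844 V.
Step 3 — Convert to polar: |V_total| = 76.11 V, ∠V_total = 5.2°.

V_total = 76.11∠5.2° V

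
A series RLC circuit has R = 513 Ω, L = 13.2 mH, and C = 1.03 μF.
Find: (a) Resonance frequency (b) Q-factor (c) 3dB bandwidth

Step 1 — Resonance: ω₀ = 1/√(LC) = 1/√(0.0132·1.03e-06) = 8576 rad/s.
Step 2 — f₀ = ω₀/(2π) = 1365 Hz.
Step 3 — Series Q: Q = ω₀L/R = 8576·0.0132/513 = 0.2207.
Step 4 — Bandwidth: Δω = ω₀/Q = 3.886e+04 rad/s; BW = Δω/(2π) = 6185 Hz.

(a) f₀ = 1365 Hz  (b) Q = 0.2207  (c) BW = 6185 Hz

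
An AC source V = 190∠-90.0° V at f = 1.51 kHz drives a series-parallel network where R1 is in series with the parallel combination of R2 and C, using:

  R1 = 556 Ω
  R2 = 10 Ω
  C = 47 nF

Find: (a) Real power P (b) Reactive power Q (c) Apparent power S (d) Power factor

Step 1 — Angular frequency: ω = 2π·f = 2π·1510 = 9488 rad/s.
Step 2 — Component impedances:
  R1: Z = R = 556 Ω
  R2: Z = R = 10 Ω
  C: Z = 1/(jωC) = -j/(ω·C) = 0 - j2243 Ω
Step 3 — Parallel branch: R2 || C = 1/(1/R2 + 1/C) = 10 - j0.04459 Ω.
Step 4 — Series with R1: Z_total = R1 + (R2 || C) = 566 - j0.04459 Ω = 566∠-0.0° Ω.
Step 5 — Source phasor: V = 190∠-90.0° V = 0 - j190 V.
Step 6 — Current: I = V / Z = 2.645e-05 - j0.3357 A = 0.3357∠-90.0° A.
Step 7 — Complex power: S = V·I* = 63.78 - j0.005025 VA.
Step 8 — Real power: P = Re(S) = 63.78 W.
Step 9 — Reactive power: Q = Im(S) = -0.005025 VAR.
Step 10 — Apparent power: |S| = 63.78 VA.
Step 11 — Power factor: PF = P/|S| = 1 (leading).

(a) P = 63.78 W  (b) Q = -0.005025 VAR  (c) S = 63.78 VA  (d) PF = 1 (leading)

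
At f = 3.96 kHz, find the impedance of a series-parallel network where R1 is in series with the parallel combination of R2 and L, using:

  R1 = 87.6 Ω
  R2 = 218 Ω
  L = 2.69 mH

Step 1 — Angular frequency: ω = 2π·f = 2π·3960 = 2.488e+04 rad/s.
Step 2 — Component impedances:
  R1: Z = R = 87.6 Ω
  R2: Z = R = 218 Ω
  L: Z = jωL = j·2.488e+04·0.00269 = 0 + j66.93 Ω
Step 3 — Parallel branch: R2 || L = 1/(1/R2 + 1/L) = 18.78 + j61.17 Ω.
Step 4 — Series with R1: Z_total = R1 + (R2 || L) = 106.4 + j61.17 Ω = 122.7∠29.9° Ω.

Z = 106.4 + j61.17 Ω = 122.7∠29.9° Ω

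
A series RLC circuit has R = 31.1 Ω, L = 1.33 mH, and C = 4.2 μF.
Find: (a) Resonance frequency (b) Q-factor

Step 1 — Resonance condition Im(Z)=0 gives ω₀ = 1/√(LC).
Step 2 — ω₀ = 1/√(0.00133·4.2e-06) = 1.338e+04 rad/s.
Step 3 — f₀ = ω₀/(2π) = 2129 Hz.
Step 4 — Series Q: Q = ω₀L/R = 1.338e+04·0.00133/31.1 = 0.5722.

(a) f₀ = 2129 Hz  (b) Q = 0.5722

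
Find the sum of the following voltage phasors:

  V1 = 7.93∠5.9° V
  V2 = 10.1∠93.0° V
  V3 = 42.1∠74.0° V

Step 1 — Convert each phasor to rectangular form:
  V1 = 7.93·(cos(5.9°) + j·sin(5.9°)) = 7.888 + j0.8151 V
  V2 = 10.1·(cos(93.0°) + j·sin(93.0°)) = -0.5286 + j10.09 V
  V3 = 42.1·(cos(74.0°) + j·sin(74.0°)) = 11.6 + j40.47 V
Step 2 — Sum components: V_total = 18.96 + j51.37 V.
Step 3 — Convert to polar: |V_total| = 54.76 V, ∠V_total = 69.7°.

V_total = 54.76∠69.7° V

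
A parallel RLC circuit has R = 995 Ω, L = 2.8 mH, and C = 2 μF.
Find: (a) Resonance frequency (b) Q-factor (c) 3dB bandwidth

Step 1 — Resonance: ω₀ = 1/√(LC) = 1/√(0.0028·2e-06) = 1.336e+04 rad/s.
Step 2 — f₀ = ω₀/(2π) = 2127 Hz.
Step 3 — Parallel Q: Q = R/(ω₀L) = 995/(1.336e+04·0.0028) = 26.59.
Step 4 — Bandwidth: Δω = ω₀/Q = 502.5 rad/s; BW = Δω/(2π) = 79.98 Hz.

(a) f₀ = 2127 Hz  (b) Q = 26.59  (c) BW = 79.98 Hz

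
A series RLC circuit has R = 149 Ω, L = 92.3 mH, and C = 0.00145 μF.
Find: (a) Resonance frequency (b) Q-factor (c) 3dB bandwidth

Step 1 — Resonance: ω₀ = 1/√(LC) = 1/√(0.0923·1.45e-09) = 8.644e+04 rad/s.
Step 2 — f₀ = ω₀/(2π) = 1.376e+04 Hz.
Step 3 — Series Q: Q = ω₀L/R = 8.644e+04·0.0923/149 = 53.55.
Step 4 — Bandwidth: Δω = ω₀/Q = 1614 rad/s; BW = Δω/(2π) = 256.9 Hz.

(a) f₀ = 1.376e+04 Hz  (b) Q = 53.55  (c) BW = 256.9 Hz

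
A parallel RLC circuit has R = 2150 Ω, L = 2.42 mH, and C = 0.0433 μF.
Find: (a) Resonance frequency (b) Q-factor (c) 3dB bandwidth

Step 1 — Resonance: ω₀ = 1/√(LC) = 1/√(0.00242·4.33e-08) = 9.769e+04 rad/s.
Step 2 — f₀ = ω₀/(2π) = 1.555e+04 Hz.
Step 3 — Parallel Q: Q = R/(ω₀L) = 2150/(9.769e+04·0.00242) = 9.094.
Step 4 — Bandwidth: Δω = ω₀/Q = 1.074e+04 rad/s; BW = Δω/(2π) = 1710 Hz.

(a) f₀ = 1.555e+04 Hz  (b) Q = 9.094  (c) BW = 1710 Hz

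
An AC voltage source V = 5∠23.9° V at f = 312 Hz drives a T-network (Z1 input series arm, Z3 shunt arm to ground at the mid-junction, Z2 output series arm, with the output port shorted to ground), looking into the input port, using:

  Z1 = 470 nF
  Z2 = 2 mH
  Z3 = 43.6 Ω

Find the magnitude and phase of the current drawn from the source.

Step 1 — Angular frequency: ω = 2π·f = 2π·312 = 1960 rad/s.
Step 2 — Component impedances:
  Z1: Z = 1/(jωC) = -j/(ω·C) = 0 - j1085 Ω
  Z2: Z = jωL = j·1960·0.002 = 0 + j3.921 Ω
  Z3: Z = R = 43.6 Ω
Step 3 — With the output port shorted to ground, the output series arm Z2 runs from the junction to ground; the shunt arm Z3 also runs from the junction to ground. They appear in parallel: Z3 || Z2 = 0.3497 + j3.889 Ω.
Step 4 — Series with input arm Z1: Z_in = Z1 + (Z3 || Z2) = 0.3497 - j1081 Ω = 1081∠-90.0° Ω.
Step 5 — Source phasor: V = 5∠23.9° V = 4.571 + j2.026 V.
Step 6 — Ohm's law: I = V / Z_total = (4.571 + j2.026) / (0.3497 - j1081) = -0.001872 + j0.004228 A.
Step 7 — Convert to polar: |I| = 0.004623 A, ∠I = 113.9°.

I = 0.004623∠113.9° A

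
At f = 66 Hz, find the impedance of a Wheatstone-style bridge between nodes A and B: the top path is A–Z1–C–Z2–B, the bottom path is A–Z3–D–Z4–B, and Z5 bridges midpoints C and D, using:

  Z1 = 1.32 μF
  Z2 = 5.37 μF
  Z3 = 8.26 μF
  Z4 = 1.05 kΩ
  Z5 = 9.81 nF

Step 1 — Angular frequency: ω = 2π·f = 2π·66 = 414.7 rad/s.
Step 2 — Component impedances:
  Z1: Z = 1/(jωC) = -j/(ω·C) = 0 - j1827 Ω
  Z2: Z = 1/(jωC) = -j/(ω·C) = 0 - j449.1 Ω
  Z3: Z = 1/(jωC) = -j/(ω·C) = 0 - j291.9 Ω
  Z4: Z = R = 1050 Ω
  Z5: Z = 1/(jωC) = -j/(ω·C) = 0 - j2.458e+05 Ω
Step 3 — Bridge requires nodal analysis (the Z5 bridge couples midpoints C and D, so the two paths cannot be reduced to a simple series/parallel combination). Setting node B to ground and injecting 1 A at node A, the 3-node admittance system at A, C, D solves to V_A = Z_AB = 705.5 - j549.3 Ω = 894.1∠-37.9° Ω.

Z = 705.5 - j549.3 Ω = 894.1∠-37.9° Ω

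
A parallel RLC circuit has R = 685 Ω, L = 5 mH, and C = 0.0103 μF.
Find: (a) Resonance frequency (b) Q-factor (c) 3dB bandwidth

Step 1 — Resonance: ω₀ = 1/√(LC) = 1/√(0.005·1.03e-08) = 1.393e+05 rad/s.
Step 2 — f₀ = ω₀/(2π) = 2.218e+04 Hz.
Step 3 — Parallel Q: Q = R/(ω₀L) = 685/(1.393e+05·0.005) = 0.9832.
Step 4 — Bandwidth: Δω = ω₀/Q = 1.417e+05 rad/s; BW = Δω/(2π) = 2.256e+04 Hz.

(a) f₀ = 2.218e+04 Hz  (b) Q = 0.9832  (c) BW = 2.256e+04 Hz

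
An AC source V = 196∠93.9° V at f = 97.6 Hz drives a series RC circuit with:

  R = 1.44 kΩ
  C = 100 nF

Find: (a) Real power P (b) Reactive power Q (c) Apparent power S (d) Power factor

Step 1 — Angular frequency: ω = 2π·f = 2π·97.6 = 613.2 rad/s.
Step 2 — Component impedances:
  R: Z = R = 1440 Ω
  C: Z = 1/(jωC) = -j/(ω·C) = 0 - j1.631e+04 Ω
Step 3 — Series combination: Z_total = R + C = 1440 - j1.631e+04 Ω = 1.637e+04∠-85.0° Ω.
Step 4 — Source phasor: V = 196∠93.9° V = -13.33 + j195.5 V.
Step 5 — Current: I = V / Z = -0.01197 + j0.0002396 A = 0.01197∠178.9° A.
Step 6 — Complex power: S = V·I* = 0.2064 - j2.338 VA.
Step 7 — Real power: P = Re(S) = 0.2064 W.
Step 8 — Reactive power: Q = Im(S) = -2.338 VAR.
Step 9 — Apparent power: |S| = 2.347 VA.
Step 10 — Power factor: PF = P/|S| = 0.08796 (leading).

(a) P = 0.2064 W  (b) Q = -2.338 VAR  (c) S = 2.347 VA  (d) PF = 0.08796 (leading)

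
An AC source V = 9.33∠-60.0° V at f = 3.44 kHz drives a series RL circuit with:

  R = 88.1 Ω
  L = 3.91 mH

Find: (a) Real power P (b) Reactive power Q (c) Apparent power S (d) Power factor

Step 1 — Angular frequency: ω = 2π·f = 2π·3440 = 2.161e+04 rad/s.
Step 2 — Component impedances:
  R: Z = R = 88.1 Ω
  L: Z = jωL = j·2.161e+04·0.00391 = 0 + j84.51 Ω
Step 3 — Series combination: Z_total = R + L = 88.1 + j84.51 Ω = 122.1∠43.8° Ω.
Step 4 — Source phasor: V = 9.33∠-60.0° V = 4.665 - j8.08 V.
Step 5 — Current: I = V / Z = -0.01824 - j0.07422 A = 0.07642∠-103.8° A.
Step 6 — Complex power: S = V·I* = 0.5146 + j0.4936 VA.
Step 7 — Real power: P = Re(S) = 0.5146 W.
Step 8 — Reactive power: Q = Im(S) = 0.4936 VAR.
Step 9 — Apparent power: |S| = 0.713 VA.
Step 10 — Power factor: PF = P/|S| = 0.7217 (lagging).

(a) P = 0.5146 W  (b) Q = 0.4936 VAR  (c) S = 0.713 VA  (d) PF = 0.7217 (lagging)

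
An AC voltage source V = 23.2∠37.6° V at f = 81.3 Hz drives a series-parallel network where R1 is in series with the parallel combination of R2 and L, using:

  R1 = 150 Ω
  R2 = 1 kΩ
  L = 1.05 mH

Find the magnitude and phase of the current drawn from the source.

Step 1 — Angular frequency: ω = 2π·f = 2π·81.3 = 510.8 rad/s.
Step 2 — Component impedances:
  R1: Z = R = 150 Ω
  R2: Z = R = 1000 Ω
  L: Z = jωL = j·510.8·0.00105 = 0 + j0.5364 Ω
Step 3 — Parallel branch: R2 || L = 1/(1/R2 + 1/L) = 0.0002877 + j0.5364 Ω.
Step 4 — Series with R1: Z_total = R1 + (R2 || L) = 150 + j0.5364 Ω = 150∠0.2° Ω.
Step 5 — Source phasor: V = 23.2∠37.6° V = 18.38 + j14.16 V.
Step 6 — Ohm's law: I = V / Z_total = (18.38 + j14.16) / (150 + j0.5364) = 0.1229 + j0.09393 A.
Step 7 — Convert to polar: |I| = 0.1547 A, ∠I = 37.4°.

I = 0.1547∠37.4° A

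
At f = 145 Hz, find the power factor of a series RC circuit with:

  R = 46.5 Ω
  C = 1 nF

Step 1 — Angular frequency: ω = 2π·f = 2π·145 = 911.1 rad/s.
Step 2 — Component impedances:
  R: Z = R = 46.5 Ω
  C: Z = 1/(jωC) = -j/(ω·C) = 0 - j1.098e+06 Ω
Step 3 — Series combination: Z_total = R + C = 46.5 - j1.098e+06 Ω = 1.098e+06∠-90.0° Ω.
Step 4 — Power factor: PF = cos(φ) = Re(Z)/|Z| = 46.5/1.09762e+06 = 4.236e-05.
Step 5 — Type: Im(Z) = -1.098e+06 ⇒ leading (phase φ = -90.0°).

PF = 4.236e-05 (leading, φ = -90.0°)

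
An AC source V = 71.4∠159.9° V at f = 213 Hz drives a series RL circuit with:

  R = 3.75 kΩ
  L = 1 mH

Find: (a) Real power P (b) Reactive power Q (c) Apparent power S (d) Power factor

Step 1 — Angular frequency: ω = 2π·f = 2π·213 = 1338 rad/s.
Step 2 — Component impedances:
  R: Z = R = 3750 Ω
  L: Z = jωL = j·1338·0.001 = 0 + j1.338 Ω
Step 3 — Series combination: Z_total = R + L = 3750 + j1.338 Ω = 3750∠0.0° Ω.
Step 4 — Source phasor: V = 71.4∠159.9° V = -67.05 + j24.54 V.
Step 5 — Current: I = V / Z = -0.01788 + j0.00655 A = 0.01904∠159.9° A.
Step 6 — Complex power: S = V·I* = 1.359 + j0.0004852 VA.
Step 7 — Real power: P = Re(S) = 1.359 W.
Step 8 — Reactive power: Q = Im(S) = 0.0004852 VAR.
Step 9 — Apparent power: |S| = 1.359 VA.
Step 10 — Power factor: PF = P/|S| = 1 (lagging).

(a) P = 1.359 W  (b) Q = 0.0004852 VAR  (c) S = 1.359 VA  (d) PF = 1 (lagging)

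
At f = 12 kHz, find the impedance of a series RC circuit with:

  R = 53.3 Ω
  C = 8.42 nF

Step 1 — Angular frequency: ω = 2π·f = 2π·1.2e+04 = 7.54e+04 rad/s.
Step 2 — Component impedances:
  R: Z = R = 53.3 Ω
  C: Z = 1/(jωC) = -j/(ω·C) = 0 - j1575 Ω
Step 3 — Series combination: Z_total = R + C = 53.3 - j1575 Ω = 1576∠-88.1° Ω.

Z = 53.3 - j1575 Ω = 1576∠-88.1° Ω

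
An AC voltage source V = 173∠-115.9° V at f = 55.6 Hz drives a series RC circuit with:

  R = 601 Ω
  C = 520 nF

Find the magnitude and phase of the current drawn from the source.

Step 1 — Angular frequency: ω = 2π·f = 2π·55.6 = 349.3 rad/s.
Step 2 — Component impedances:
  R: Z = R = 601 Ω
  C: Z = 1/(jωC) = -j/(ω·C) = 0 - j5505 Ω
Step 3 — Series combination: Z_total = R + C = 601 - j5505 Ω = 5538∠-83.8° Ω.
Step 4 — Source phasor: V = 173∠-115.9° V = -75.57 - j155.6 V.
Step 5 — Ohm's law: I = V / Z_total = (-75.57 - j155.6) / (601 - j5505) = 0.02646 - j0.01662 A.
Step 6 — Convert to polar: |I| = 0.03124 A, ∠I = -32.1°.

I = 0.03124∠-32.1° A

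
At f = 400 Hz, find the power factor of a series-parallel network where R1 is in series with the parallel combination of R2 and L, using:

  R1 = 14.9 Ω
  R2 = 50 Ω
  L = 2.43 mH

Step 1 — Angular frequency: ω = 2π·f = 2π·400 = 2513 rad/s.
Step 2 — Component impedances:
  R1: Z = R = 14.9 Ω
  R2: Z = R = 50 Ω
  L: Z = jωL = j·2513·0.00243 = 0 + j6.107 Ω
Step 3 — Parallel branch: R2 || L = 1/(1/R2 + 1/L) = 0.735 + j6.017 Ω.
Step 4 — Series with R1: Z_total = R1 + (R2 || L) = 15.64 + j6.017 Ω = 16.75∠21.1° Ω.
Step 5 — Power factor: PF = cos(φ) = Re(Z)/|Z| = 15.635/16.753 = 0.9333.
Step 6 — Type: Im(Z) = 6.017 ⇒ lagging (phase φ = 21.1°).

PF = 0.9333 (lagging, φ = 21.1°)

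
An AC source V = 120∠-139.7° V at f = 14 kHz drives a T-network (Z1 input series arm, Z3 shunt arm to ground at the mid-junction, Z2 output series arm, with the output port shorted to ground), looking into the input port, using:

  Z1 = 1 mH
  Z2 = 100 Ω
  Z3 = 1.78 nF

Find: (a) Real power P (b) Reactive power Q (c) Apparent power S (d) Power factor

Step 1 — Angular frequency: ω = 2π·f = 2π·1.4e+04 = 8.796e+04 rad/s.
Step 2 — Component impedances:
  Z1: Z = jωL = j·8.796e+04·0.001 = 0 + j87.96 Ω
  Z2: Z = R = 100 Ω
  Z3: Z = 1/(jωC) = -j/(ω·C) = 0 - j6387 Ω
Step 3 — With the output port shorted to ground, the output series arm Z2 runs from the junction to ground; the shunt arm Z3 also runs from the junction to ground. They appear in parallel: Z3 || Z2 = 99.98 - j1.565 Ω.
Step 4 — Series with input arm Z1: Z_in = Z1 + (Z3 || Z2) = 99.98 + j86.4 Ω = 132.1∠40.8° Ω.
Step 5 — Source phasor: V = 120∠-139.7° V = -91.52 - j77.61 V.
Step 6 — Current: I = V / Z = -0.9081 + j0.008459 A = 0.9082∠179.5° A.
Step 7 — Complex power: S = V·I* = 82.45 + j71.26 VA.
Step 8 — Real power: P = Re(S) = 82.45 W.
Step 9 — Reactive power: Q = Im(S) = 71.26 VAR.
Step 10 — Apparent power: |S| = 109 VA.
Step 11 — Power factor: PF = P/|S| = 0.7566 (lagging).

(a) P = 82.45 W  (b) Q = 71.26 VAR  (c) S = 109 VA  (d) PF = 0.7566 (lagging)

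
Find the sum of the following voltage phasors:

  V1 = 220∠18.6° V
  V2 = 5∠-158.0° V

Step 1 — Convert each phasor to rectangular form:
  V1 = 220·(cos(18.6°) + j·sin(18.6°)) = 208.5 + j70.17 V
  V2 = 5·(cos(-158.0°) + j·sin(-158.0°)) = -4.636 - j1.873 V
Step 2 — Sum components: V_total = 203.9 + j68.3 V.
Step 3 — Convert to polar: |V_total| = 215 V, ∠V_total = 18.5°.

V_total = 215∠18.5° V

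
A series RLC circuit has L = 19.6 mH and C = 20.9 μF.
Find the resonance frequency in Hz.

Step 1 — Resonance condition Im(Z)=0 gives ω₀ = 1/√(LC).
Step 2 — ω₀ = 1/√(0.0196·2.09e-05) = 1562 rad/s.
Step 3 — f₀ = ω₀/(2π) = 248.7 Hz.

f₀ = 248.7 Hz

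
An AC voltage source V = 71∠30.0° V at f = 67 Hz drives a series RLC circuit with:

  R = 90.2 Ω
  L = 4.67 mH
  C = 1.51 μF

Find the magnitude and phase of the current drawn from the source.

Step 1 — Angular frequency: ω = 2π·f = 2π·67 = 421 rad/s.
Step 2 — Component impedances:
  R: Z = R = 90.2 Ω
  L: Z = jωL = j·421·0.00467 = 0 + j1.966 Ω
  C: Z = 1/(jωC) = -j/(ω·C) = 0 - j1573 Ω
Step 3 — Series combination: Z_total = R + L + C = 90.2 - j1571 Ω = 1574∠-86.7° Ω.
Step 4 — Source phasor: V = 71∠30.0° V = 61.49 + j35.5 V.
Step 5 — Ohm's law: I = V / Z_total = (61.49 + j35.5) / (90.2 - j1571) = -0.02028 + j0.0403 A.
Step 6 — Convert to polar: |I| = 0.04511 A, ∠I = 116.7°.

I = 0.04511∠116.7° A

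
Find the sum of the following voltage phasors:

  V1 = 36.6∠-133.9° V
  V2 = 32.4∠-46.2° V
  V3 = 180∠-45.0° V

Step 1 — Convert each phasor to rectangular form:
  V1 = 36.6·(cos(-133.9°) + j·sin(-133.9°)) = -25.38 - j26.37 V
  V2 = 32.4·(cos(-46.2°) + j·sin(-46.2°)) = 22.43 - j23.39 V
  V3 = 180·(cos(-45.0°) + j·sin(-45.0°)) = 127.3 - j127.3 V
Step 2 — Sum components: V_total = 124.3 - j177 V.
Step 3 — Convert to polar: |V_total| = 216.3 V, ∠V_total = -54.9°.

V_total = 216.3∠-54.9° V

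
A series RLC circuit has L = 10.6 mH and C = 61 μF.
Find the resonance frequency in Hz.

Step 1 — Resonance condition Im(Z)=0 gives ω₀ = 1/√(LC).
Step 2 — ω₀ = 1/√(0.0106·6.1e-05) = 1244 rad/s.
Step 3 — f₀ = ω₀/(2π) = 197.9 Hz.

f₀ = 197.9 Hz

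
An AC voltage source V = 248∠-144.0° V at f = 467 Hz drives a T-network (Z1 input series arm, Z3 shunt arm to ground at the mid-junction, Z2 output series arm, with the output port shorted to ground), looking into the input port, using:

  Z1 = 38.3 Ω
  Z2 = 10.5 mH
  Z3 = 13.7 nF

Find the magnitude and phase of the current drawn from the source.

Step 1 — Angular frequency: ω = 2π·f = 2π·467 = 2934 rad/s.
Step 2 — Component impedances:
  Z1: Z = R = 38.3 Ω
  Z2: Z = jωL = j·2934·0.0105 = 0 + j30.81 Ω
  Z3: Z = 1/(jωC) = -j/(ω·C) = 0 - j2.488e+04 Ω
Step 3 — With the output port shorted to ground, the output series arm Z2 runs from the junction to ground; the shunt arm Z3 also runs from the junction to ground. They appear in parallel: Z3 || Z2 = 0 + j30.85 Ω.
Step 4 — Series with input arm Z1: Z_in = Z1 + (Z3 || Z2) = 38.3 + j30.85 Ω = 49.18∠38.8° Ω.
Step 5 — Source phasor: V = 248∠-144.0° V = -200.6 - j145.8 V.
Step 6 — Ohm's law: I = V / Z_total = (-200.6 - j145.8) / (38.3 + j30.85) = -5.037 + j0.2506 A.
Step 7 — Convert to polar: |I| = 5.043 A, ∠I = 177.2°.

I = 5.043∠177.2° A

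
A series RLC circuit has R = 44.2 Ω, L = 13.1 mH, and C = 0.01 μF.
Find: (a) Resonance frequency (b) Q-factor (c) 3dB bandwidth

Step 1 — Resonance condition Im(Z)=0 gives ω₀ = 1/√(LC).
Step 2 — ω₀ = 1/√(0.0131·1e-08) = 8.737e+04 rad/s.
Step 3 — f₀ = ω₀/(2π) = 1.391e+04 Hz.
Step 4 — Series Q: Q = ω₀L/R = 8.737e+04·0.0131/44.2 = 25.89.
Step 5 — 3dB bandwidth: Δω = ω₀/Q = 3374 rad/s; BW = Δω/(2π) = 537 Hz.

(a) f₀ = 1.391e+04 Hz  (b) Q = 25.89  (c) BW = 537 Hz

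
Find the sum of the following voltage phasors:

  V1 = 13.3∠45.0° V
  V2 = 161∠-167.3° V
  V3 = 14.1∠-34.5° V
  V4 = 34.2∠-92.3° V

Step 1 — Convert each phasor to rectangular form:
  V1 = 13.3·(cos(45.0°) + j·sin(45.0°)) = 9.405 + j9.405 V
  V2 = 161·(cos(-167.3°) + j·sin(-167.3°)) = -157.1 - j35.4 V
  V3 = 14.1·(cos(-34.5°) + j·sin(-34.5°)) = 11.62 - j7.986 V
  V4 = 34.2·(cos(-92.3°) + j·sin(-92.3°)) = -1.373 - j34.17 V
Step 2 — Sum components: V_total = -137.4 - j68.15 V.
Step 3 — Convert to polar: |V_total| = 153.4 V, ∠V_total = -153.6°.

V_total = 153.4∠-153.6° V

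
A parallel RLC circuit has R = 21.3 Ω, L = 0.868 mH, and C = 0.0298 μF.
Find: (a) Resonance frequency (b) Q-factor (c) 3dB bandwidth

Step 1 — Resonance: ω₀ = 1/√(LC) = 1/√(0.000868·2.98e-08) = 1.966e+05 rad/s.
Step 2 — f₀ = ω₀/(2π) = 3.129e+04 Hz.
Step 3 — Parallel Q: Q = R/(ω₀L) = 21.3/(1.966e+05·0.000868) = 0.1248.
Step 4 — Bandwidth: Δω = ω₀/Q = 1.575e+06 rad/s; BW = Δω/(2π) = 2.507e+05 Hz.

(a) f₀ = 3.129e+04 Hz  (b) Q = 0.1248  (c) BW = 2.507e+05 Hz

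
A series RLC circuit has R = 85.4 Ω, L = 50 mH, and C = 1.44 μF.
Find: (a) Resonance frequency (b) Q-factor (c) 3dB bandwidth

Step 1 — Resonance: ω₀ = 1/√(LC) = 1/√(0.05·1.44e-06) = 3727 rad/s.
Step 2 — f₀ = ω₀/(2π) = 593.1 Hz.
Step 3 — Series Q: Q = ω₀L/R = 3727·0.05/85.4 = 2.182.
Step 4 — Bandwidth: Δω = ω₀/Q = 1708 rad/s; BW = Δω/(2π) = 271.8 Hz.

(a) f₀ = 593.1 Hz  (b) Q = 2.182  (c) BW = 271.8 Hz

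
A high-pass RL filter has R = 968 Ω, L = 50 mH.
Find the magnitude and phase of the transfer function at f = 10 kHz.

Step 1 — Angular frequency: ω = 2π·1e+04 = 6.283e+04 rad/s.
Step 2 — Transfer function: H(jω) = jωL/(R + jωL).
Step 3 — Numerator jωL = j·3142; denominator R + jωL = 968 + j3142.
Step 4 — H = 0.9133 + j0.2814.
Step 5 — Magnitude: |H| = 0.9557 (-0.4 dB); phase: φ = 17.1°.

|H| = 0.9557 (-0.4 dB), φ = 17.1°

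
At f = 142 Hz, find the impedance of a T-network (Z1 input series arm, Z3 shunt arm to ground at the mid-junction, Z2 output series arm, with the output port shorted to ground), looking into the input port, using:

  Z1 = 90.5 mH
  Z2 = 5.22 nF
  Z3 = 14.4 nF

Step 1 — Angular frequency: ω = 2π·f = 2π·142 = 892.2 rad/s.
Step 2 — Component impedances:
  Z1: Z = jωL = j·892.2·0.0905 = 0 + j80.75 Ω
  Z2: Z = 1/(jωC) = -j/(ω·C) = 0 - j2.147e+05 Ω
  Z3: Z = 1/(jωC) = -j/(ω·C) = 0 - j7.783e+04 Ω
Step 3 — With the output port shorted to ground, the output series arm Z2 runs from the junction to ground; the shunt arm Z3 also runs from the junction to ground. They appear in parallel: Z3 || Z2 = 0 - j5.713e+04 Ω.
Step 4 — Series with input arm Z1: Z_in = Z1 + (Z3 || Z2) = 0 - j5.705e+04 Ω = 5.705e+04∠-90.0° Ω.

Z = 0 - j5.705e+04 Ω = 5.705e+04∠-90.0° Ω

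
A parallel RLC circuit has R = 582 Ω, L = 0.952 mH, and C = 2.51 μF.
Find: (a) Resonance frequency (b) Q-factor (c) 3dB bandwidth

Step 1 — Resonance: ω₀ = 1/√(LC) = 1/√(0.000952·2.51e-06) = 2.046e+04 rad/s.
Step 2 — f₀ = ω₀/(2π) = 3256 Hz.
Step 3 — Parallel Q: Q = R/(ω₀L) = 582/(2.046e+04·0.000952) = 29.88.
Step 4 — Bandwidth: Δω = ω₀/Q = 684.5 rad/s; BW = Δω/(2π) = 108.9 Hz.

(a) f₀ = 3256 Hz  (b) Q = 29.88  (c) BW = 108.9 Hz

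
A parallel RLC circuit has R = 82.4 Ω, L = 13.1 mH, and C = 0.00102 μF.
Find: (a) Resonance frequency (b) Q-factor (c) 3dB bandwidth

Step 1 — Resonance: ω₀ = 1/√(LC) = 1/√(0.0131·1.02e-09) = 2.736e+05 rad/s.
Step 2 — f₀ = ω₀/(2π) = 4.354e+04 Hz.
Step 3 — Parallel Q: Q = R/(ω₀L) = 82.4/(2.736e+05·0.0131) = 0.02299.
Step 4 — Bandwidth: Δω = ω₀/Q = 1.19e+07 rad/s; BW = Δω/(2π) = 1.894e+06 Hz.

(a) f₀ = 4.354e+04 Hz  (b) Q = 0.02299  (c) BW = 1.894e+06 Hz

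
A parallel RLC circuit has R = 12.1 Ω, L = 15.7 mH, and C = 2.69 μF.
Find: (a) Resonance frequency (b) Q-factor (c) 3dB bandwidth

Step 1 — Resonance: ω₀ = 1/√(LC) = 1/√(0.0157·2.69e-06) = 4866 rad/s.
Step 2 — f₀ = ω₀/(2π) = 774.5 Hz.
Step 3 — Parallel Q: Q = R/(ω₀L) = 12.1/(4866·0.0157) = 0.1584.
Step 4 — Bandwidth: Δω = ω₀/Q = 3.072e+04 rad/s; BW = Δω/(2π) = 4890 Hz.

(a) f₀ = 774.5 Hz  (b) Q = 0.1584  (c) BW = 4890 Hz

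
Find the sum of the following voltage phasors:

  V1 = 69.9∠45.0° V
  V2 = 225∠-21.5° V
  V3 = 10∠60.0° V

Step 1 — Convert each phasor to rectangular form:
  V1 = 69.9·(cos(45.0°) + j·sin(45.0°)) = 49.43 + j49.43 V
  V2 = 225·(cos(-21.5°) + j·sin(-21.5°)) = 209.3 - j82.46 V
  V3 = 10·(cos(60.0°) + j·sin(60.0°)) = 5 + j8.66 V
Step 2 — Sum components: V_total = 263.8 - j24.38 V.
Step 3 — Convert to polar: |V_total| = 264.9 V, ∠V_total = -5.3°.

V_total = 264.9∠-5.3° V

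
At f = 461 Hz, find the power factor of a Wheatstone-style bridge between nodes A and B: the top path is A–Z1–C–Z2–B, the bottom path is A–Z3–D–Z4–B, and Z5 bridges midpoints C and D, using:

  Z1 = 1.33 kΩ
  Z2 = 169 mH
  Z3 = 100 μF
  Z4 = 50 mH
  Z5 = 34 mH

Step 1 — Angular frequency: ω = 2π·f = 2π·461 = 2897 rad/s.
Step 2 — Component impedances:
  Z1: Z = R = 1330 Ω
  Z2: Z = jωL = j·2897·0.169 = 0 + j489.5 Ω
  Z3: Z = 1/(jωC) = -j/(ω·C) = 0 - j3.452 Ω
  Z4: Z = jωL = j·2897·0.05 = 0 + j144.8 Ω
  Z5: Z = jωL = j·2897·0.034 = 0 + j98.48 Ω
Step 3 — Bridge requires nodal analysis (the Z5 bridge couples midpoints C and D, so the two paths cannot be reduced to a simple series/parallel combination). Setting node B to ground and injecting 1 A at node A, the 3-node admittance system at A, C, D solves to V_A = Z_AB = 0.192 + j112.7 Ω = 112.7∠89.9° Ω.
Step 4 — Power factor: PF = cos(φ) = Re(Z)/|Z| = 0.19201/112.74 = 0.001703.
Step 5 — Type: Im(Z) = 112.7 ⇒ lagging (phase φ = 89.9°).

PF = 0.001703 (lagging, φ = 89.9°)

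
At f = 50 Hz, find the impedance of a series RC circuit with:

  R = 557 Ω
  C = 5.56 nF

Step 1 — Angular frequency: ω = 2π·f = 2π·50 = 314.2 rad/s.
Step 2 — Component impedances:
  R: Z = R = 557 Ω
  C: Z = 1/(jωC) = -j/(ω·C) = 0 - j5.725e+05 Ω
Step 3 — Series combination: Z_total = R + C = 557 - j5.725e+05 Ω = 5.725e+05∠-89.9° Ω.

Z = 557 - j5.725e+05 Ω = 5.725e+05∠-89.9° Ω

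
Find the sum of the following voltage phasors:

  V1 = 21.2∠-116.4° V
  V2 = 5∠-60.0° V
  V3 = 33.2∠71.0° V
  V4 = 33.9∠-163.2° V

Step 1 — Convert each phasor to rectangular form:
  V1 = 21.2·(cos(-116.4°) + j·sin(-116.4°)) = -9.426 - j18.99 V
  V2 = 5·(cos(-60.0°) + j·sin(-60.0°)) = 2.5 - j4.33 V
  V3 = 33.2·(cos(71.0°) + j·sin(71.0°)) = 10.81 + j31.39 V
  V4 = 33.9·(cos(-163.2°) + j·sin(-163.2°)) = -32.45 - j9.798 V
Step 2 — Sum components: V_total = -28.57 - j1.726 V.
Step 3 — Convert to polar: |V_total| = 28.62 V, ∠V_total = -176.5°.

V_total = 28.62∠-176.5° V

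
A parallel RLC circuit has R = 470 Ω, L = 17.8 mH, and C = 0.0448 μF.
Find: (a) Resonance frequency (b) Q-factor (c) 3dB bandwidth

Step 1 — Resonance: ω₀ = 1/√(LC) = 1/√(0.0178·4.48e-08) = 3.541e+04 rad/s.
Step 2 — f₀ = ω₀/(2π) = 5636 Hz.
Step 3 — Parallel Q: Q = R/(ω₀L) = 470/(3.541e+04·0.0178) = 0.7456.
Step 4 — Bandwidth: Δω = ω₀/Q = 4.749e+04 rad/s; BW = Δω/(2π) = 7559 Hz.

(a) f₀ = 5636 Hz  (b) Q = 0.7456  (c) BW = 7559 Hz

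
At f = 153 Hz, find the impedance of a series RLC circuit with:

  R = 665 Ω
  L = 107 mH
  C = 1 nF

Step 1 — Angular frequency: ω = 2π·f = 2π·153 = 961.3 rad/s.
Step 2 — Component impedances:
  R: Z = R = 665 Ω
  L: Z = jωL = j·961.3·0.107 = 0 + j102.9 Ω
  C: Z = 1/(jωC) = -j/(ω·C) = 0 - j1.04e+06 Ω
Step 3 — Series combination: Z_total = R + L + C = 665 - j1.04e+06 Ω = 1.04e+06∠-90.0° Ω.

Z = 665 - j1.04e+06 Ω = 1.04e+06∠-90.0° Ω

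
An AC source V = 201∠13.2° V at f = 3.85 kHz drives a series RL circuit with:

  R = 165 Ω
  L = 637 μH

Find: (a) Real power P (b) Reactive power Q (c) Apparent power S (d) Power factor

Step 1 — Angular frequency: ω = 2π·f = 2π·3850 = 2.419e+04 rad/s.
Step 2 — Component impedances:
  R: Z = R = 165 Ω
  L: Z = jωL = j·2.419e+04·0.000637 = 0 + j15.41 Ω
Step 3 — Series combination: Z_total = R + L = 165 + j15.41 Ω = 165.7∠5.3° Ω.
Step 4 — Source phasor: V = 201∠13.2° V = 195.7 + j45.9 V.
Step 5 — Current: I = V / Z = 1.201 + j0.166 A = 1.213∠7.9° A.
Step 6 — Complex power: S = V·I* = 242.7 + j22.67 VA.
Step 7 — Real power: P = Re(S) = 242.7 W.
Step 8 — Reactive power: Q = Im(S) = 22.67 VAR.
Step 9 — Apparent power: |S| = 243.8 VA.
Step 10 — Power factor: PF = P/|S| = 0.9957 (lagging).

(a) P = 242.7 W  (b) Q = 22.67 VAR  (c) S = 243.8 VA  (d) PF = 0.9957 (lagging)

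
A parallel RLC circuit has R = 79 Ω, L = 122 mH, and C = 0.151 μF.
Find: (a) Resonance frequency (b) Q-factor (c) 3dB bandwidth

Step 1 — Resonance: ω₀ = 1/√(LC) = 1/√(0.122·1.51e-07) = 7368 rad/s.
Step 2 — f₀ = ω₀/(2π) = 1173 Hz.
Step 3 — Parallel Q: Q = R/(ω₀L) = 79/(7368·0.122) = 0.08789.
Step 4 — Bandwidth: Δω = ω₀/Q = 8.383e+04 rad/s; BW = Δω/(2π) = 1.334e+04 Hz.

(a) f₀ = 1173 Hz  (b) Q = 0.08789  (c) BW = 1.334e+04 Hz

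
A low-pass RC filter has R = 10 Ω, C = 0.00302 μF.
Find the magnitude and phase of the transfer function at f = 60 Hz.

Step 1 — Angular frequency: ω = 2π·60 = 377 rad/s.
Step 2 — Transfer function: H(jω) = 1/(1 + jωRC).
Step 3 — Denominator: 1 + jωRC = 1 + j·377·10·3.02e-09 = 1 + j1.139e-05.
Step 4 — H = 1 - j1.139e-05.
Step 5 — Magnitude: |H| = 1 (-0.0 dB); phase: φ = -0.0°.

|H| = 1 (-0.0 dB), φ = -0.0°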